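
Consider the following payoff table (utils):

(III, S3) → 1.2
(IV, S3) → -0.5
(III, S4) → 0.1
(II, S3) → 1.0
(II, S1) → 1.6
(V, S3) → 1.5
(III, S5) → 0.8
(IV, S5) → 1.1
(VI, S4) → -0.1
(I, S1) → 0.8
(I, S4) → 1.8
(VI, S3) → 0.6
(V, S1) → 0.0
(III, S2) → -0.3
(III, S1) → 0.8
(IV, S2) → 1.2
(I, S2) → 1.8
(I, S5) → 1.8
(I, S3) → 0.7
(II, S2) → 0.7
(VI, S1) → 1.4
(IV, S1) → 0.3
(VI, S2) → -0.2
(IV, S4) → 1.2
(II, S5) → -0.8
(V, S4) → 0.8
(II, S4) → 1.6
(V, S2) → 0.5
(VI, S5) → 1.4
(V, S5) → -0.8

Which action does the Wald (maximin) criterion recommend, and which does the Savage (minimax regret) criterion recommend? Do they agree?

maximin → I; minimax regret → I (agree)

Row minima: I=0.7, II=-0.8, III=-0.3, IV=-0.5, V=-0.8, VI=-0.2
Best worst-case = 0.7 → I.
Column bests: S1=1.6, S2=1.8, S3=1.5, S4=1.8, S5=1.8.
I regrets: 0.8, 0.0, 0.8, 0.0, 0.0 → max 0.8
II regrets: 0.0, 1.1, 0.5, 0.2, 2.6 → max 2.6
III regrets: 0.8, 2.1, 0.3, 1.7, 1.0 → max 2.1
IV regrets: 1.3, 0.6, 2.0, 0.6, 0.7 → max 2.0
V regrets: 1.6, 1.3, 0.0, 1.0, 2.6 → max 2.6
VI regrets: 0.2, 2.0, 0.9, 1.9, 0.4 → max 2.0
Smallest max regret = 0.8 → I.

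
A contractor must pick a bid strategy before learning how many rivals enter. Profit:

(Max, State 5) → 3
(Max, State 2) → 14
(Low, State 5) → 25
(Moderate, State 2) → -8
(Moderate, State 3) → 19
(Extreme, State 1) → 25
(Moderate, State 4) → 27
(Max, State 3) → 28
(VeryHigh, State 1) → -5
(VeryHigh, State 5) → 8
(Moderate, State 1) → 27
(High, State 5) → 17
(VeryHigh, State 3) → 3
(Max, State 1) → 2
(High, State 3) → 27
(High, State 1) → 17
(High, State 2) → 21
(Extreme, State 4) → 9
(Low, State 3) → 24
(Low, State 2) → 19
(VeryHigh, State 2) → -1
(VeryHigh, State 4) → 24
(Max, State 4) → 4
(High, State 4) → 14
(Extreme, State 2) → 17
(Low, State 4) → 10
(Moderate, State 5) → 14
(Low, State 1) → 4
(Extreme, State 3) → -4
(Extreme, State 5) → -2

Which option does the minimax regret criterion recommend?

High

Column bests: State 1=27, State 2=21, State 3=28, State 4=27, State 5=25.
Low regrets: 23, 2, 4, 17, 0 → max 23
Moderate regrets: 0, 29, 9, 0, 11 → max 29
High regrets: 10, 0, 1, 13, 8 → max 13
VeryHigh regrets: 32, 22, 25, 3, 17 → max 32
Extreme regrets: 2, 4, 32, 18, 27 → max 32
Max regrets: 25, 7, 0, 23, 22 → max 25
Smallest max regret = 13 → High.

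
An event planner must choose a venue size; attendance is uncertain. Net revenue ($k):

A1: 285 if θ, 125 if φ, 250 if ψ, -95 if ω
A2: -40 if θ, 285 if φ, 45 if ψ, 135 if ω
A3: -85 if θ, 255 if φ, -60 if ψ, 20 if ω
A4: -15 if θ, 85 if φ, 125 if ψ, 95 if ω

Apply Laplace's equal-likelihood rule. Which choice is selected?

Row averages: A1=141.25, A2=106.25, A3=32.5, A4=72.5
Highest average = 141.25 → A1.

A1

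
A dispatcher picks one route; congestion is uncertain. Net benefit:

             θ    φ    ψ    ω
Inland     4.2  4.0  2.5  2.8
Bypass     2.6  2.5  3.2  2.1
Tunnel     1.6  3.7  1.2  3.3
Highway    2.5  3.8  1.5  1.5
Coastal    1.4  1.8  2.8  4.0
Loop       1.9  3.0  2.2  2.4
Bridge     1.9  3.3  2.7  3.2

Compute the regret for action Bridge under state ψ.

Best payoff under ψ is 3.2.
Regret = 3.2 − 2.7 = 0.5.

0.5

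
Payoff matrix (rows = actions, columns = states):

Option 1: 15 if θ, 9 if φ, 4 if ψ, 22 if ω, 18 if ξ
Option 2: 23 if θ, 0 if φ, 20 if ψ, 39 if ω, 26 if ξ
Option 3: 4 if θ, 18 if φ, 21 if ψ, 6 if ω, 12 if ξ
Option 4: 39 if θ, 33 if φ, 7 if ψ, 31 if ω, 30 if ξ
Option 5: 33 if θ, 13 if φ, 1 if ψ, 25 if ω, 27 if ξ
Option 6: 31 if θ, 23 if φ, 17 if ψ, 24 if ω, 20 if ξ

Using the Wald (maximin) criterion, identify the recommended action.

Row minima: Option 1=4, Option 2=0, Option 3=4, Option 4=7, Option 5=1, Option 6=17
Best worst-case = 17 → Option 6.

Option 6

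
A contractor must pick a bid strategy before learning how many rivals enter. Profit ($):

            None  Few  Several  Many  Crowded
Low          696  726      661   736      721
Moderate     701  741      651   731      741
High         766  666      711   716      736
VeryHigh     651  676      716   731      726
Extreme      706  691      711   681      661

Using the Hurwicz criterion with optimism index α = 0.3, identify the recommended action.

Low: 0.3·736 + 0.7·661 = 683.5
Moderate: 0.3·741 + 0.7·651 = 678
High: 0.3·766 + 0.7·666 = 696
VeryHigh: 0.3·731 + 0.7·651 = 675
Extreme: 0.3·711 + 0.7·661 = 676
Highest Hurwicz score = 696 → High.

High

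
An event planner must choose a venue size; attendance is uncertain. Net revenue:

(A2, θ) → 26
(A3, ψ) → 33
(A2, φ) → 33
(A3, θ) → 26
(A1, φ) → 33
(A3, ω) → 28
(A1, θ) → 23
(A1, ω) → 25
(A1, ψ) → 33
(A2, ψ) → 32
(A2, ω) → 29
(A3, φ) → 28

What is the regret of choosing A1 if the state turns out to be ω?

4

Best payoff under ω is 29.
Regret = 29 − 25 = 4.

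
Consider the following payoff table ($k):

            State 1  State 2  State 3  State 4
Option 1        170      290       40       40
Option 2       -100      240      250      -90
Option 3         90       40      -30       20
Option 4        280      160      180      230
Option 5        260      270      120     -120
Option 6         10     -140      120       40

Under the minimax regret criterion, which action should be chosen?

Option 4

Column bests: State 1=280, State 2=290, State 3=250, State 4=230.
Option 1 regrets: 110, 0, 210, 190 → max 210
Option 2 regrets: 380, 50, 0, 320 → max 380
Option 3 regrets: 190, 250, 280, 210 → max 280
Option 4 regrets: 0, 130, 70, 0 → max 130
Option 5 regrets: 20, 20, 130, 350 → max 350
Option 6 regrets: 270, 430, 130, 190 → max 430
Smallest max regret = 130 → Option 4.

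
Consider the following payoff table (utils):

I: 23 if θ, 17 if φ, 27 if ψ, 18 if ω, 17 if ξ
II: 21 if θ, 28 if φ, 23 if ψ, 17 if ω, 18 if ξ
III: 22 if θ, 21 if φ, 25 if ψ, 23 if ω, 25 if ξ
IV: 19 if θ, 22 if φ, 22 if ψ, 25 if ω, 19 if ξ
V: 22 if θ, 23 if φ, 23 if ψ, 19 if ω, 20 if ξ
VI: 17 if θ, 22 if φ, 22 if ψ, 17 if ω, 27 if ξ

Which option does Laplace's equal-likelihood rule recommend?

Row averages: I=20.4, II=21.4, III=23.2, IV=21.4, V=21.4, VI=21
Highest average = 23.2 → III.

III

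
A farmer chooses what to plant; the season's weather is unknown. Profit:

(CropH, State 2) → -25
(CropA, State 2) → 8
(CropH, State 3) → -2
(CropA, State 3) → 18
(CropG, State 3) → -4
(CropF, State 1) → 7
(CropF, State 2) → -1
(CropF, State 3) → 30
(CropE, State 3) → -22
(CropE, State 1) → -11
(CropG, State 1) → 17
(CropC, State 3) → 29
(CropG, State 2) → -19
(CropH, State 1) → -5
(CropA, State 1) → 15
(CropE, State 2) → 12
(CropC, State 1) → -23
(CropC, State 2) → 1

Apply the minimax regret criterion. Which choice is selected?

CropA

Column bests: State 1=17, State 2=12, State 3=30.
CropH regrets: 22, 37, 32 → max 37
CropA regrets: 2, 4, 12 → max 12
CropG regrets: 0, 31, 34 → max 34
CropE regrets: 28, 0, 52 → max 52
CropC regrets: 40, 11, 1 → max 40
CropF regrets: 10, 13, 0 → max 13
Smallest max regret = 12 → CropA.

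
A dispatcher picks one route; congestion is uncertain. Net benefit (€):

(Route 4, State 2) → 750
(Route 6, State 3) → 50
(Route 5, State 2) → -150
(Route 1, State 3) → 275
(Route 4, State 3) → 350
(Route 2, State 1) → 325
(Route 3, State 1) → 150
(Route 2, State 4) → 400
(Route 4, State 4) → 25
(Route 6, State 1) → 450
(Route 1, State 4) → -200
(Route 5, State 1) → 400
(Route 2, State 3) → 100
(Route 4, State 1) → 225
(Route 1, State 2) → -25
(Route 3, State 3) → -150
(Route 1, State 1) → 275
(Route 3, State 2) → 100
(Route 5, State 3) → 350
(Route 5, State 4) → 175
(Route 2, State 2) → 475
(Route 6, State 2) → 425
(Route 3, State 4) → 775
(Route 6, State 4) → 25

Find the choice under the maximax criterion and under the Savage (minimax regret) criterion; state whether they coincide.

Row maxima: Route 1=275, Route 2=475, Route 3=775, Route 4=750, Route 5=400, Route 6=450
Best best-case = 775 → Route 3.
Column bests: State 1=450, State 2=750, State 3=350, State 4=775.
Route 1 regrets: 175, 775, 75, 975 → max 975
Route 2 regrets: 125, 275, 250, 375 → max 375
Route 3 regrets: 300, 650, 500, 0 → max 650
Route 4 regrets: 225, 0, 0, 750 → max 750
Route 5 regrets: 50, 900, 0, 600 → max 900
Route 6 regrets: 0, 325, 300, 750 → max 750
Smallest max regret = 375 → Route 2.

maximax → Route 3; minimax regret → Route 2 (disagree)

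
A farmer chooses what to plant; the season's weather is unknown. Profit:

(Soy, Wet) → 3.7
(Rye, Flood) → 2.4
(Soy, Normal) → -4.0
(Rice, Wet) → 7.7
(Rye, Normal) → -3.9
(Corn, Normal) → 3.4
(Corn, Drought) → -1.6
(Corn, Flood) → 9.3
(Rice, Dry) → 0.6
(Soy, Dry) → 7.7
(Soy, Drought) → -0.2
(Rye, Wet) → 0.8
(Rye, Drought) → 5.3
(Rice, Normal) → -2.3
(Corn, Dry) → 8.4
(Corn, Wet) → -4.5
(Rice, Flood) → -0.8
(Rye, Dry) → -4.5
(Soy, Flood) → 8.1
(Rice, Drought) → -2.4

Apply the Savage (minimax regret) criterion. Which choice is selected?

Soy

Column bests: Drought=5.3, Dry=8.4, Normal=3.4, Wet=7.7, Flood=9.3.
Rice regrets: 7.7, 7.8, 5.7, 0.0, 10.1 → max 10.1
Rye regrets: 0.0, 12.9, 7.3, 6.9, 6.9 → max 12.9
Soy regrets: 5.5, 0.7, 7.4, 4.0, 1.2 → max 7.4
Corn regrets: 6.9, 0.0, 0.0, 12.2, 0.0 → max 12.2
Smallest max regret = 7.4 → Soy.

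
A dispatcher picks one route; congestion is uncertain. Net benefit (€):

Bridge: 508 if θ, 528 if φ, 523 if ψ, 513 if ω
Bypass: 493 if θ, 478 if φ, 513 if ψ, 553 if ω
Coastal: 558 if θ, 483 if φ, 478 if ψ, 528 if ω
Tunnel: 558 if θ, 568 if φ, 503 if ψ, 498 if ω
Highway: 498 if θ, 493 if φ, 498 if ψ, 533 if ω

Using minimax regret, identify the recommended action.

Column bests: θ=558, φ=568, ψ=523, ω=553.
Bridge regrets: 50, 40, 0, 40 → max 50
Bypass regrets: 65, 90, 10, 0 → max 90
Coastal regrets: 0, 85, 45, 25 → max 85
Tunnel regrets: 0, 0, 20, 55 → max 55
Highway regrets: 60, 75, 25, 20 → max 75
Smallest max regret = 50 → Bridge.

Bridge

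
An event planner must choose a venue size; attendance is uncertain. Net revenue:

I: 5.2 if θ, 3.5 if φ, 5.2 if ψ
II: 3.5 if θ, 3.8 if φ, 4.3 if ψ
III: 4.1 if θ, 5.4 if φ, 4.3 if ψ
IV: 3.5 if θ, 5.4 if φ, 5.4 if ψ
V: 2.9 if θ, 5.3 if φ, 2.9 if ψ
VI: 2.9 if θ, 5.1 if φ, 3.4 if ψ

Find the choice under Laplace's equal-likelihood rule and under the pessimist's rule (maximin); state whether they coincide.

laplace → IV; maximin → III (disagree)

Row averages: I=139/30, II=58/15, III=4.6, IV=143/30, V=3.7, VI=3.8
Highest average = 143/30 → IV.
Row minima: I=3.5, II=3.5, III=4.1, IV=3.5, V=2.9, VI=2.9
Best worst-case = 4.1 → III.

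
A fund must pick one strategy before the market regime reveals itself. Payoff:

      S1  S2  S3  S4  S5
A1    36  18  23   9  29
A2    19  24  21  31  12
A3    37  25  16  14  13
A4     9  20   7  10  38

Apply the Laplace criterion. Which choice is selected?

Row averages: A1=23, A2=21.4, A3=21, A4=16.8
Highest average = 23 → A1.

A1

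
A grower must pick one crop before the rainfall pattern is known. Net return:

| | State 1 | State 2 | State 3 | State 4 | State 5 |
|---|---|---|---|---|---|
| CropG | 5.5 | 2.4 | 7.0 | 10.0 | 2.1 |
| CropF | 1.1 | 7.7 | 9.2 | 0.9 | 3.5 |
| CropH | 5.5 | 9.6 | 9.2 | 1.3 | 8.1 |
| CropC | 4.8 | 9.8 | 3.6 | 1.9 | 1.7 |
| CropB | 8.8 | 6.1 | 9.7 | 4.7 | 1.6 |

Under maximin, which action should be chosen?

CropG

Row minima: CropG=2.1, CropF=0.9, CropH=1.3, CropC=1.7, CropB=1.6
Best worst-case = 2.1 → CropG.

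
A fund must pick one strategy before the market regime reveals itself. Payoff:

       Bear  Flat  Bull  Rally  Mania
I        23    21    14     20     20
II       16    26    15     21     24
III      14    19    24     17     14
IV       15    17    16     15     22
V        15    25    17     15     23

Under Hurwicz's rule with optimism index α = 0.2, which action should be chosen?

II

I: 0.2·23 + 0.8·14 = 15.8
II: 0.2·26 + 0.8·15 = 17.2
III: 0.2·24 + 0.8·14 = 16
IV: 0.2·22 + 0.8·15 = 16.4
V: 0.2·25 + 0.8·15 = 17
Highest Hurwicz score = 17.2 → II.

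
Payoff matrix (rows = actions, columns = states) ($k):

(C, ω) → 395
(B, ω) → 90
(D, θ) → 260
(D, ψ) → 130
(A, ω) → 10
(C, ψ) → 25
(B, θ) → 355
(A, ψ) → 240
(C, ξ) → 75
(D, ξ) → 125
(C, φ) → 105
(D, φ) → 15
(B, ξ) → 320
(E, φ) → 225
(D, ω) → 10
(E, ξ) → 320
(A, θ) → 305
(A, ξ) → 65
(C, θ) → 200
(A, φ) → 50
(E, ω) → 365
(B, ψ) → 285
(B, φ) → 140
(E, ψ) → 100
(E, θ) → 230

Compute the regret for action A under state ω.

Best payoff under ω is 395.
Regret = 395 − 10 = 385.

385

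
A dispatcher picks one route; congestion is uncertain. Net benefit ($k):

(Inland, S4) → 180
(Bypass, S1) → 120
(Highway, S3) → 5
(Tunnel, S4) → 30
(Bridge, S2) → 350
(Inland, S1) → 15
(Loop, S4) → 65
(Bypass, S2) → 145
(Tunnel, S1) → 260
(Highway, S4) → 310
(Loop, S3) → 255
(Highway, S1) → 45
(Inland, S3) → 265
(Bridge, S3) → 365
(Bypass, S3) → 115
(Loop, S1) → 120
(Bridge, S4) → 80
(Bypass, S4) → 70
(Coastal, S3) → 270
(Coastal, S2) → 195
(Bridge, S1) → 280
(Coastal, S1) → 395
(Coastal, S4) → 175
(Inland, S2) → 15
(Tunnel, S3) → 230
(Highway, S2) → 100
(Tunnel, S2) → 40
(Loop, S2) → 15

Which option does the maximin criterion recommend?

Coastal

Row minima: Bridge=80, Highway=5, Coastal=175, Bypass=70, Loop=15, Tunnel=30, Inland=15
Best worst-case = 175 → Coastal.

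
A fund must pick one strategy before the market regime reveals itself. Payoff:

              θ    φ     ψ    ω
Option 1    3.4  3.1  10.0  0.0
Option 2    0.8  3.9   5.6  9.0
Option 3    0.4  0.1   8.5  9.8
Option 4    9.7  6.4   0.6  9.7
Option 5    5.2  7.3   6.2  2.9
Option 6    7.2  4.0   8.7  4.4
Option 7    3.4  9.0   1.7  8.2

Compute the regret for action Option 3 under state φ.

Best payoff under φ is 9.0.
Regret = 9.0 − 0.1 = 8.9.

8.9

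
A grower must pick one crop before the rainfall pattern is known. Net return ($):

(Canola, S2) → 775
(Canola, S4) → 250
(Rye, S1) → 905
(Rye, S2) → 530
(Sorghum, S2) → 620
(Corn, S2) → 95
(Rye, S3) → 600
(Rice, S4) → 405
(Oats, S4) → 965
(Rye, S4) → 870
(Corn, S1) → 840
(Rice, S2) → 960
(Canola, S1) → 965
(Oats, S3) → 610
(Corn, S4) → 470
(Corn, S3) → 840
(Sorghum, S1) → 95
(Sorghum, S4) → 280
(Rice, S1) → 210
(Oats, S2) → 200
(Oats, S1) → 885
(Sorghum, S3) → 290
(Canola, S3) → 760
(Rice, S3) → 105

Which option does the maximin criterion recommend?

Row minima: Rye=530, Corn=95, Sorghum=95, Rice=105, Oats=200, Canola=250
Best worst-case = 530 → Rye.

Rye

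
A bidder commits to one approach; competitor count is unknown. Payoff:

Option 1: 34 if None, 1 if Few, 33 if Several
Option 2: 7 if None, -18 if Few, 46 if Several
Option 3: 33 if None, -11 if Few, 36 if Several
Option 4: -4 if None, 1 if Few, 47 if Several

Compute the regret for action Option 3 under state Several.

11

Best payoff under Several is 47.
Regret = 47 − 36 = 11.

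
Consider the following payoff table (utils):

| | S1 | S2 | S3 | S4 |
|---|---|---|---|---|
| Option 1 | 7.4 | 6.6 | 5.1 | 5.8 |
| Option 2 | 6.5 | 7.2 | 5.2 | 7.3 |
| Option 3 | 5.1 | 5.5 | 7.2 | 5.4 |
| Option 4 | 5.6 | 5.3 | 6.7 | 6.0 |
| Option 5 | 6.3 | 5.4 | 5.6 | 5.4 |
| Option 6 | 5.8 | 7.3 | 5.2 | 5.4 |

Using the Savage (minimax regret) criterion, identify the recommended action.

Option 5

Column bests: S1=7.4, S2=7.3, S3=7.2, S4=7.3.
Option 1 regrets: 0.0, 0.7, 2.1, 1.5 → max 2.1
Option 2 regrets: 0.9, 0.1, 2.0, 0.0 → max 2.0
Option 3 regrets: 2.3, 1.8, 0.0, 1.9 → max 2.3
Option 4 regrets: 1.8, 2.0, 0.5, 1.3 → max 2.0
Option 5 regrets: 1.1, 1.9, 1.6, 1.9 → max 1.9
Option 6 regrets: 1.6, 0.0, 2.0, 1.9 → max 2.0
Smallest max regret = 1.9 → Option 5.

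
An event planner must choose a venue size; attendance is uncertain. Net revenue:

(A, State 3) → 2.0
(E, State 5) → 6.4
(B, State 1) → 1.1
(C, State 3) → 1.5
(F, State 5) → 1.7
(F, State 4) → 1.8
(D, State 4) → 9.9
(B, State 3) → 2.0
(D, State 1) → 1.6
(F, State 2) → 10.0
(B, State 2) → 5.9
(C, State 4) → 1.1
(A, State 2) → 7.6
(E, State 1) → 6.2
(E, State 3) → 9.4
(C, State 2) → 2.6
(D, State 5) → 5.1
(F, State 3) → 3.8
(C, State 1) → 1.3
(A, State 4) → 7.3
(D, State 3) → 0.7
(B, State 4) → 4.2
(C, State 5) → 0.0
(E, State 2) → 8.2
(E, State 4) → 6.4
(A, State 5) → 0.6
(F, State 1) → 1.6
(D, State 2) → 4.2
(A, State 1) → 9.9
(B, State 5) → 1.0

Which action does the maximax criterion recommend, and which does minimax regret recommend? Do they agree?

Row maxima: A=9.9, B=5.9, C=2.6, D=9.9, E=9.4, F=10.0
Best best-case = 10.0 → F.
Column bests: State 1=9.9, State 2=10.0, State 3=9.4, State 4=9.9, State 5=6.4.
A regrets: 0.0, 2.4, 7.4, 2.6, 5.8 → max 7.4
B regrets: 8.8, 4.1, 7.4, 5.7, 5.4 → max 8.8
C regrets: 8.6, 7.4, 7.9, 8.8, 6.4 → max 8.8
D regrets: 8.3, 5.8, 8.7, 0.0, 1.3 → max 8.7
E regrets: 3.7, 1.8, 0.0, 3.5, 0.0 → max 3.7
F regrets: 8.3, 0.0, 5.6, 8.1, 4.7 → max 8.3
Smallest max regret = 3.7 → E.

maximax → F; minimax regret → E (disagree)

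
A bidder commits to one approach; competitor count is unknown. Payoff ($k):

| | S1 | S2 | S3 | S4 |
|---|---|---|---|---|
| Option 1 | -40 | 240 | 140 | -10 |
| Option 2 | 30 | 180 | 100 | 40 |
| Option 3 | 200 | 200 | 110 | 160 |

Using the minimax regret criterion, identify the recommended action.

Column bests: S1=200, S2=240, S3=140, S4=160.
Option 1 regrets: 240, 0, 0, 170 → max 240
Option 2 regrets: 170, 60, 40, 120 → max 170
Option 3 regrets: 0, 40, 30, 0 → max 40
Smallest max regret = 40 → Option 3.

Option 3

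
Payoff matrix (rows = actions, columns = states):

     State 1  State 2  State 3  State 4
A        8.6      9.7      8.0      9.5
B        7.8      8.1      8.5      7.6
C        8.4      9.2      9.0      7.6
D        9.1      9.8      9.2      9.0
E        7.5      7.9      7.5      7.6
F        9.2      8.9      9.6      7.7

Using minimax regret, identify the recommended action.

Column bests: State 1=9.2, State 2=9.8, State 3=9.6, State 4=9.5.
A regrets: 0.6, 0.1, 1.6, 0.0 → max 1.6
B regrets: 1.4, 1.7, 1.1, 1.9 → max 1.9
C regrets: 0.8, 0.6, 0.6, 1.9 → max 1.9
D regrets: 0.1, 0.0, 0.4, 0.5 → max 0.5
E regrets: 1.7, 1.9, 2.1, 1.9 → max 2.1
F regrets: 0.0, 0.9, 0.0, 1.8 → max 1.8
Smallest max regret = 0.5 → D.

D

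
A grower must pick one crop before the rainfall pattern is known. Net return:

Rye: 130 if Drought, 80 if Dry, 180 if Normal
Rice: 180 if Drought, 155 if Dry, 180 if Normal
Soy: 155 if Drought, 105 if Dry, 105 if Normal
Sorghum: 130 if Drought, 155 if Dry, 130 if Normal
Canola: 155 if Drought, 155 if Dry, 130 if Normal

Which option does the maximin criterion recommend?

Row minima: Rye=80, Rice=155, Soy=105, Sorghum=130, Canola=130
Best worst-case = 155 → Rice.

Rice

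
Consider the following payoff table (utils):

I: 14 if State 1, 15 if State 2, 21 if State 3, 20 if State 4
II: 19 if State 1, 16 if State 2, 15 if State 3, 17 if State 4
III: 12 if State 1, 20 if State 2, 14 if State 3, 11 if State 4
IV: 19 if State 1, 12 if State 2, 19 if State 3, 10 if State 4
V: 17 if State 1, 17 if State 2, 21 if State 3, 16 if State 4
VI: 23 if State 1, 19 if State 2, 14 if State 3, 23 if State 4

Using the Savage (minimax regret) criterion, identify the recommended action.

II

Column bests: State 1=23, State 2=20, State 3=21, State 4=23.
I regrets: 9, 5, 0, 3 → max 9
II regrets: 4, 4, 6, 6 → max 6
III regrets: 11, 0, 7, 12 → max 12
IV regrets: 4, 8, 2, 13 → max 13
V regrets: 6, 3, 0, 7 → max 7
VI regrets: 0, 1, 7, 0 → max 7
Smallest max regret = 6 → II.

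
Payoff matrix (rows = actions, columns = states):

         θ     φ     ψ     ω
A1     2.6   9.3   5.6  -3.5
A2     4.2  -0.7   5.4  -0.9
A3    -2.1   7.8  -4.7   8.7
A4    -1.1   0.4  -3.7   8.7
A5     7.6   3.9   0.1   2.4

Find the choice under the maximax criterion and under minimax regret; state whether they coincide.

Row maxima: A1=9.3, A2=5.4, A3=8.7, A4=8.7, A5=7.6
Best best-case = 9.3 → A1.
Column bests: θ=7.6, φ=9.3, ψ=5.6, ω=8.7.
A1 regrets: 5.0, 0.0, 0.0, 12.2 → max 12.2
A2 regrets: 3.4, 10.0, 0.2, 9.6 → max 10.0
A3 regrets: 9.7, 1.5, 10.3, 0.0 → max 10.3
A4 regrets: 8.7, 8.9, 9.3, 0.0 → max 9.3
A5 regrets: 0.0, 5.4, 5.5, 6.3 → max 6.3
Smallest max regret = 6.3 → A5.

maximax → A1; minimax regret → A5 (disagree)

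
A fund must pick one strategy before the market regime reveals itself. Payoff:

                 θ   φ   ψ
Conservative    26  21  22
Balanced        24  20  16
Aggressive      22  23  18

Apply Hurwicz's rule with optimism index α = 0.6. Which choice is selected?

Conservative

Conservative: 0.6·26 + 0.4·21 = 24
Balanced: 0.6·24 + 0.4·16 = 20.8
Aggressive: 0.6·23 + 0.4·18 = 21
Highest Hurwicz score = 24 → Conservative.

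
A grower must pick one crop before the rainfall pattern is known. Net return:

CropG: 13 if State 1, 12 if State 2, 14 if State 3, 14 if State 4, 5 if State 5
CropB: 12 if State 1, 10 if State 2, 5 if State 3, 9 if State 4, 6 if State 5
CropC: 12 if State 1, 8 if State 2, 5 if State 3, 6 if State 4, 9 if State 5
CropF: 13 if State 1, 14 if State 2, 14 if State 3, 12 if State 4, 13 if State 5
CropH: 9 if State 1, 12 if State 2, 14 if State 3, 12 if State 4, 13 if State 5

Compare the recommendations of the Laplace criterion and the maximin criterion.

laplace → CropF; maximin → CropF (agree)

Row averages: CropG=11.6, CropB=8.4, CropC=8, CropF=13.2, CropH=12
Highest average = 13.2 → CropF.
Row minima: CropG=5, CropB=5, CropC=5, CropF=12, CropH=9
Best worst-case = 12 → CropF.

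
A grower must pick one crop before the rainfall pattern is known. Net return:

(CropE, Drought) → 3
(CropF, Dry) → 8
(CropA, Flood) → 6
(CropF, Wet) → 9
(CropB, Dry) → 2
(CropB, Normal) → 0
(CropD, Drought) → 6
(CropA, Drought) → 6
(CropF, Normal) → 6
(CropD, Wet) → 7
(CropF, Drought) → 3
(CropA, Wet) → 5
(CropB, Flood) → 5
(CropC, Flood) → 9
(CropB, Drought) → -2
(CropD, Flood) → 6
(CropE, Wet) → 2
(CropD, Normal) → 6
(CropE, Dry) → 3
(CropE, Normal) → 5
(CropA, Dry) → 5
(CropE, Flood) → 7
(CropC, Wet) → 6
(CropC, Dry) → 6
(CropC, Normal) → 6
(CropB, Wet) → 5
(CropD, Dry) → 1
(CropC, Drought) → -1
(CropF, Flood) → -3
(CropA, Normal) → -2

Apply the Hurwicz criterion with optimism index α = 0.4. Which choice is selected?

CropE

CropA: 0.4·6 + 0.6·(-2) = 1.2
CropC: 0.4·9 + 0.6·(-1) = 3
CropB: 0.4·5 + 0.6·(-2) = 0.8
CropF: 0.4·9 + 0.6·(-3) = 1.8
CropD: 0.4·7 + 0.6·1 = 3.4
CropE: 0.4·7 + 0.6·2 = 4
Highest Hurwicz score = 4 → CropE.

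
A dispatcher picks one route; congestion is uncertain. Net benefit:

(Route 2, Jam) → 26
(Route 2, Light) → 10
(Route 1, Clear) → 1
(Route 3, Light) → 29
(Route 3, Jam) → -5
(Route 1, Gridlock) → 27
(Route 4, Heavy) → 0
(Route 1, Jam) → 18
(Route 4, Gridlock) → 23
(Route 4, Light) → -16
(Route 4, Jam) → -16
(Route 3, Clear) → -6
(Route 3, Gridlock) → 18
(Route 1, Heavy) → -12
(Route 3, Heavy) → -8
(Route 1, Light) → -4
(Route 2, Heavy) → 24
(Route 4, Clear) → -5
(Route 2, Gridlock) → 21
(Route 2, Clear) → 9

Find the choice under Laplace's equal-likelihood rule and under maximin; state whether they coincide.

Row averages: Route 1=6, Route 2=18, Route 3=5.6, Route 4=-2.8
Highest average = 18 → Route 2.
Row minima: Route 1=-12, Route 2=9, Route 3=-8, Route 4=-16
Best worst-case = 9 → Route 2.

laplace → Route 2; maximin → Route 2 (agree)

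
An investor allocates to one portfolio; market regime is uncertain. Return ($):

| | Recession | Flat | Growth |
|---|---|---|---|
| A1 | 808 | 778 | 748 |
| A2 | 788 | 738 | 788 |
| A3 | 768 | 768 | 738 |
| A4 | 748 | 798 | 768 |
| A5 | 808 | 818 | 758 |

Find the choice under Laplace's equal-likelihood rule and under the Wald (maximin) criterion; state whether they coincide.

Row averages: A1=778, A2=2314/3, A3=758, A4=2314/3, A5=2384/3
Highest average = 2384/3 → A5.
Row minima: A1=748, A2=738, A3=738, A4=748, A5=758
Best worst-case = 758 → A5.

laplace → A5; maximin → A5 (agree)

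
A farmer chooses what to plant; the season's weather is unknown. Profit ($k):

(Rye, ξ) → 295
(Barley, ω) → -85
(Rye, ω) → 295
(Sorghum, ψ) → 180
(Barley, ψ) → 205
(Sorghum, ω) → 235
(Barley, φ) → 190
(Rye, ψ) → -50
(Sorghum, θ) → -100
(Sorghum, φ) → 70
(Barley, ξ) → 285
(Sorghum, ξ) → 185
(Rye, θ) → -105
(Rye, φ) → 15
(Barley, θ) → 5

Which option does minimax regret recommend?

Column bests: θ=5, φ=190, ψ=205, ω=295, ξ=295.
Sorghum regrets: 105, 120, 25, 60, 110 → max 120
Barley regrets: 0, 0, 0, 380, 10 → max 380
Rye regrets: 110, 175, 255, 0, 0 → max 255
Smallest max regret = 120 → Sorghum.

Sorghum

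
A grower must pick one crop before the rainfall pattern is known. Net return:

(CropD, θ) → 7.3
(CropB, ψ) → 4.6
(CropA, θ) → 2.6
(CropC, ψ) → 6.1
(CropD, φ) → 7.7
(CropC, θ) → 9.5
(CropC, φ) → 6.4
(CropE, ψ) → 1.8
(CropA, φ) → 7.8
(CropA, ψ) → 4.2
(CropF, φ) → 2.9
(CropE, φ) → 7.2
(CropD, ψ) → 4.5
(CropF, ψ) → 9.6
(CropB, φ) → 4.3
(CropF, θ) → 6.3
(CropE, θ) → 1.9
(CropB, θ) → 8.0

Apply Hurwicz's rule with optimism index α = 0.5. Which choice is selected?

CropC: 0.5·9.5 + 0.5·6.1 = 7.8
CropD: 0.5·7.7 + 0.5·4.5 = 6.1
CropA: 0.5·7.8 + 0.5·2.6 = 5.2
CropB: 0.5·8.0 + 0.5·4.3 = 6.15
CropE: 0.5·7.2 + 0.5·1.8 = 4.5
CropF: 0.5·9.6 + 0.5·2.9 = 6.25
Highest Hurwicz score = 7.8 → CropC.

CropC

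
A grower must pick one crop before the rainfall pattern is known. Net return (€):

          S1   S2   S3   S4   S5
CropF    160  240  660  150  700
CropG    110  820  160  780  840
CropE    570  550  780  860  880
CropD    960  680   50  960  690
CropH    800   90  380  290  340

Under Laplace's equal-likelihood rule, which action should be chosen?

Row averages: CropF=382, CropG=542, CropE=728, CropD=668, CropH=380
Highest average = 728 → CropE.

CropE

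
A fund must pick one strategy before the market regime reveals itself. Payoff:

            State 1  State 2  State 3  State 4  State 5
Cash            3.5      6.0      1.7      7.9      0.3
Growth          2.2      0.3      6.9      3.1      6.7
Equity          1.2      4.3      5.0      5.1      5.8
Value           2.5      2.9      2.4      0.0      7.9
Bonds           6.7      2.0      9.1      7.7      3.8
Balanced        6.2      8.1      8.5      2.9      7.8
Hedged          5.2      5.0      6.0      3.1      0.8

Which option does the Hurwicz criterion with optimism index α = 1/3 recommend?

Cash: 1/3·7.9 + 2/3·0.3 = 17/6
Growth: 1/3·6.9 + 2/3·0.3 = 2.5
Equity: 1/3·5.8 + 2/3·1.2 = 41/15
Value: 1/3·7.9 + 2/3·0.0 = 79/30
Bonds: 1/3·9.1 + 2/3·2.0 = 131/30
Balanced: 1/3·8.5 + 2/3·2.9 = 143/30
Hedged: 1/3·6.0 + 2/3·0.8 = 38/15
Highest Hurwicz score = 143/30 → Balanced.

Balanced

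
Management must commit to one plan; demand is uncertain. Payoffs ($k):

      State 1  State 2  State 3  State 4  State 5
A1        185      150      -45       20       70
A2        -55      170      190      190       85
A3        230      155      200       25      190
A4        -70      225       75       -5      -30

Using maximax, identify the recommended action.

A3

Row maxima: A1=185, A2=190, A3=230, A4=225
Best best-case = 230 → A3.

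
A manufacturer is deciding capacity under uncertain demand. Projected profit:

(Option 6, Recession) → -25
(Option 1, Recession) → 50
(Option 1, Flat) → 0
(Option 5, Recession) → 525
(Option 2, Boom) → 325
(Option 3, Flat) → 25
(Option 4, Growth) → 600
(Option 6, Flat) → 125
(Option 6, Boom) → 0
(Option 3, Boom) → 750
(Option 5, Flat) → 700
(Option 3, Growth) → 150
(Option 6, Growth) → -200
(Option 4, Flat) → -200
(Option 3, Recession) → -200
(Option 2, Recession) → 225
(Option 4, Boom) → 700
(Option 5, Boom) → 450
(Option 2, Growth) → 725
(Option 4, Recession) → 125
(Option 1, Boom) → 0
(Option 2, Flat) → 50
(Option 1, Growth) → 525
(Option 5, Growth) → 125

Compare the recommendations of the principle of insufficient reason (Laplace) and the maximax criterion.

Row averages: Option 1=143.75, Option 2=331.25, Option 3=181.25, Option 4=306.25, Option 5=450, Option 6=-25
Highest average = 450 → Option 5.
Row maxima: Option 1=525, Option 2=725, Option 3=750, Option 4=700, Option 5=700, Option 6=125
Best best-case = 750 → Option 3.

laplace → Option 5; maximax → Option 3 (disagree)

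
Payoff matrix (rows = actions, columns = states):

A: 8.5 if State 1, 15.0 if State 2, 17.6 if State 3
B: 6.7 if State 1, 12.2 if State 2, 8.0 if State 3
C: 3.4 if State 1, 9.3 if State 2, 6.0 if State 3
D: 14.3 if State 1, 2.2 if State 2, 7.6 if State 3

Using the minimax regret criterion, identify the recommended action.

A

Column bests: State 1=14.3, State 2=15.0, State 3=17.6.
A regrets: 5.8, 0.0, 0.0 → max 5.8
B regrets: 7.6, 2.8, 9.6 → max 9.6
C regrets: 10.9, 5.7, 11.6 → max 11.6
D regrets: 0.0, 12.8, 10.0 → max 12.8
Smallest max regret = 5.8 → A.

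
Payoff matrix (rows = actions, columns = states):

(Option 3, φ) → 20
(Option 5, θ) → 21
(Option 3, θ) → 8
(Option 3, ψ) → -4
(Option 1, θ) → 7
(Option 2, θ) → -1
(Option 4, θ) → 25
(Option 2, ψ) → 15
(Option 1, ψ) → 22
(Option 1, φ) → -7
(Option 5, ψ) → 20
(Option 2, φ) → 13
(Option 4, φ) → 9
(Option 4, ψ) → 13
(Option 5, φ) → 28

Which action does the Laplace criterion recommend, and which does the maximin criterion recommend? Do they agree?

Row averages: Option 1=22/3, Option 2=9, Option 3=8, Option 4=47/3, Option 5=23
Highest average = 23 → Option 5.
Row minima: Option 1=-7, Option 2=-1, Option 3=-4, Option 4=9, Option 5=20
Best worst-case = 20 → Option 5.

laplace → Option 5; maximin → Option 5 (agree)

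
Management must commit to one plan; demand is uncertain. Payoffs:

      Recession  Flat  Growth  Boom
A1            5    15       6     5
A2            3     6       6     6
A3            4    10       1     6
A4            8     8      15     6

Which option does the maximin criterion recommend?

Row minima: A1=5, A2=3, A3=1, A4=6
Best worst-case = 6 → A4.

A4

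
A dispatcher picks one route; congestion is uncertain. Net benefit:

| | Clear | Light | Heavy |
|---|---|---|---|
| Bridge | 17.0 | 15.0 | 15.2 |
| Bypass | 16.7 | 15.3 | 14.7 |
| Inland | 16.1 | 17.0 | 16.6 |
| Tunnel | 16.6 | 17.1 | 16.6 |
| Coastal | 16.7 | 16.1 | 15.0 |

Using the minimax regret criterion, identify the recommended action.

Tunnel

Column bests: Clear=17.0, Light=17.1, Heavy=16.6.
Bridge regrets: 0.0, 2.1, 1.4 → max 2.1
Bypass regrets: 0.3, 1.8, 1.9 → max 1.9
Inland regrets: 0.9, 0.1, 0.0 → max 0.9
Tunnel regrets: 0.4, 0.0, 0.0 → max 0.4
Coastal regrets: 0.3, 1.0, 1.6 → max 1.6
Smallest max regret = 0.4 → Tunnel.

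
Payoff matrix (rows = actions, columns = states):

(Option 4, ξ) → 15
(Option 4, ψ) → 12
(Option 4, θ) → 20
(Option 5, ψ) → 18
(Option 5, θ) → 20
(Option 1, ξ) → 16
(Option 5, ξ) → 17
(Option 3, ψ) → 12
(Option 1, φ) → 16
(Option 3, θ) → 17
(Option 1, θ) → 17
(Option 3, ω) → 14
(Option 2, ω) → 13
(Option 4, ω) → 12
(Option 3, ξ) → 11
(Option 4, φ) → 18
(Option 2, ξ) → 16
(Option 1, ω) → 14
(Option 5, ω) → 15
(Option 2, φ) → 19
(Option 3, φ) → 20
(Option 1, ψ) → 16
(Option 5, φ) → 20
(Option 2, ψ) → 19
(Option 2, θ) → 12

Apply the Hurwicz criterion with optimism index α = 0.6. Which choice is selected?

Option 5

Option 1: 0.6·17 + 0.4·14 = 15.8
Option 2: 0.6·19 + 0.4·12 = 16.2
Option 3: 0.6·20 + 0.4·11 = 16.4
Option 4: 0.6·20 + 0.4·12 = 16.8
Option 5: 0.6·20 + 0.4·15 = 18
Highest Hurwicz score = 18 → Option 5.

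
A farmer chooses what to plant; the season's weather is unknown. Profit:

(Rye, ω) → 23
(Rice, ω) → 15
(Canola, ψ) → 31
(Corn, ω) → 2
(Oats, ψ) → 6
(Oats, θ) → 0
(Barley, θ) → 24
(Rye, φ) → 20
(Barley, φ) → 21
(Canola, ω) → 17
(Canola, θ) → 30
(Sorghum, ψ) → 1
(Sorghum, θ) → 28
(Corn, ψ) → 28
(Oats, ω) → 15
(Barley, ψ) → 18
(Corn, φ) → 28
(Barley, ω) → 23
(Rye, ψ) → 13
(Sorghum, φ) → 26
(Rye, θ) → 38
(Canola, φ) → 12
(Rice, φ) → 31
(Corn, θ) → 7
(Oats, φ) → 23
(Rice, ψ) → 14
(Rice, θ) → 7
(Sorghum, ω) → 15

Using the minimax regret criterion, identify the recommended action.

Column bests: θ=38, φ=31, ψ=31, ω=23.
Oats regrets: 38, 8, 25, 8 → max 38
Rye regrets: 0, 11, 18, 0 → max 18
Corn regrets: 31, 3, 3, 21 → max 31
Sorghum regrets: 10, 5, 30, 8 → max 30
Rice regrets: 31, 0, 17, 8 → max 31
Barley regrets: 14, 10, 13, 0 → max 14
Canola regrets: 8, 19, 0, 6 → max 19
Smallest max regret = 14 → Barley.

Barley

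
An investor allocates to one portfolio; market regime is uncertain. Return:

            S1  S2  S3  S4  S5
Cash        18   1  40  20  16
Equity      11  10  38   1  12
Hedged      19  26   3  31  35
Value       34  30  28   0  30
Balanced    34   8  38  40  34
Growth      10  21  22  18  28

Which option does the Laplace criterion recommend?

Balanced

Row averages: Cash=19, Equity=14.4, Hedged=22.8, Value=24.4, Balanced=30.8, Growth=19.8
Highest average = 30.8 → Balanced.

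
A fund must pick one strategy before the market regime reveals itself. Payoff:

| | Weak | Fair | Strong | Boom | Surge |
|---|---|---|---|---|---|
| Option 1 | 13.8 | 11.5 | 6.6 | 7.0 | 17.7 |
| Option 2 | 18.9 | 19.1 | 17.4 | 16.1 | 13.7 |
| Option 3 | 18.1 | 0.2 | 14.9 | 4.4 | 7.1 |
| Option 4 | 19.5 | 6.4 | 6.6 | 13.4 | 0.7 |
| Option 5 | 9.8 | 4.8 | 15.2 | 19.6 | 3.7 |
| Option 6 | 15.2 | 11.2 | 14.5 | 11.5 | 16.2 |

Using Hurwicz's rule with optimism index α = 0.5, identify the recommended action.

Option 2

Option 1: 0.5·17.7 + 0.5·6.6 = 12.15
Option 2: 0.5·19.1 + 0.5·13.7 = 16.4
Option 3: 0.5·18.1 + 0.5·0.2 = 9.15
Option 4: 0.5·19.5 + 0.5·0.7 = 10.1
Option 5: 0.5·19.6 + 0.5·3.7 = 11.65
Option 6: 0.5·16.2 + 0.5·11.2 = 13.7
Highest Hurwicz score = 16.4 → Option 2.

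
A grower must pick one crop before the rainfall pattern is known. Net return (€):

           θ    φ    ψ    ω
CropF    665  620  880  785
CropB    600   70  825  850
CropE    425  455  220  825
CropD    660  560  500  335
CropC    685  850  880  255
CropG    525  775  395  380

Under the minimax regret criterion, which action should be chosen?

CropF

Column bests: θ=685, φ=850, ψ=880, ω=850.
CropF regrets: 20, 230, 0, 65 → max 230
CropB regrets: 85, 780, 55, 0 → max 780
CropE regrets: 260, 395, 660, 25 → max 660
CropD regrets: 25, 290, 380, 515 → max 515
CropC regrets: 0, 0, 0, 595 → max 595
CropG regrets: 160, 75, 485, 470 → max 485
Smallest max regret = 230 → CropF.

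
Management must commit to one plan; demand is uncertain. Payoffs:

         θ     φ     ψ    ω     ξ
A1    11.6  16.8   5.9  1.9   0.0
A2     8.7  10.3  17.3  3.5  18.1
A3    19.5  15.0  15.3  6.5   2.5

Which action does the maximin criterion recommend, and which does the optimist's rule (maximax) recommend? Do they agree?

Row minima: A1=0.0, A2=3.5, A3=2.5
Best worst-case = 3.5 → A2.
Row maxima: A1=16.8, A2=18.1, A3=19.5
Best best-case = 19.5 → A3.

maximin → A2; maximax → A3 (disagree)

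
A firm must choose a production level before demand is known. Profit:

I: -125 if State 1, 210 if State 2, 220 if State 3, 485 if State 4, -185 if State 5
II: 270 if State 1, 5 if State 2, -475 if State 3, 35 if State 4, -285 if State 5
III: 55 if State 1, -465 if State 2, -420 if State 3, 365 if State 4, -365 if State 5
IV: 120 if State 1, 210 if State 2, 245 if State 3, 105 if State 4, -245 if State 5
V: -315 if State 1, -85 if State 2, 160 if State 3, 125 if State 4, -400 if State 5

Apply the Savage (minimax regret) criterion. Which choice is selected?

IV

Column bests: State 1=270, State 2=210, State 3=245, State 4=485, State 5=-185.
I regrets: 395, 0, 25, 0, 0 → max 395
II regrets: 0, 205, 720, 450, 100 → max 720
III regrets: 215, 675, 665, 120, 180 → max 675
IV regrets: 150, 0, 0, 380, 60 → max 380
V regrets: 585, 295, 85, 360, 215 → max 585
Smallest max regret = 380 → IV.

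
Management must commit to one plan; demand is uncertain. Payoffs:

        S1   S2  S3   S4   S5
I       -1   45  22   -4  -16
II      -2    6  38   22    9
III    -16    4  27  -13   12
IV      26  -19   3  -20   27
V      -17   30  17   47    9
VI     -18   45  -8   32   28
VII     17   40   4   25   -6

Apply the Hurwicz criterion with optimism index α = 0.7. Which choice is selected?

I: 0.7·45 + 0.3·(-16) = 26.7
II: 0.7·38 + 0.3·(-2) = 26
III: 0.7·27 + 0.3·(-16) = 14.1
IV: 0.7·27 + 0.3·(-20) = 12.9
V: 0.7·47 + 0.3·(-17) = 27.8
VI: 0.7·45 + 0.3·(-18) = 26.1
VII: 0.7·40 + 0.3·(-6) = 26.2
Highest Hurwicz score = 27.8 → V.

V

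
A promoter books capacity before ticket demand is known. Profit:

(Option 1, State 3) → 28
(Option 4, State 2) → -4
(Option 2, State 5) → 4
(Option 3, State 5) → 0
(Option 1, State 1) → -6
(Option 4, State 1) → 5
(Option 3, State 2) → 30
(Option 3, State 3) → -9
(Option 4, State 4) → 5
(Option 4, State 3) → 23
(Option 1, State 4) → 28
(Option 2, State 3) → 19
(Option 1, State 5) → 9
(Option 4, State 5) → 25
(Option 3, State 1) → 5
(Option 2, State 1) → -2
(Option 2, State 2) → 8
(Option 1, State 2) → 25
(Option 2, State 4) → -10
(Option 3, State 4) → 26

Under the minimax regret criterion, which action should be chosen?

Column bests: State 1=5, State 2=30, State 3=28, State 4=28, State 5=25.
Option 1 regrets: 11, 5, 0, 0, 16 → max 16
Option 2 regrets: 7, 22, 9, 38, 21 → max 38
Option 3 regrets: 0, 0, 37, 2, 25 → max 37
Option 4 regrets: 0, 34, 5, 23, 0 → max 34
Smallest max regret = 16 → Option 1.

Option 1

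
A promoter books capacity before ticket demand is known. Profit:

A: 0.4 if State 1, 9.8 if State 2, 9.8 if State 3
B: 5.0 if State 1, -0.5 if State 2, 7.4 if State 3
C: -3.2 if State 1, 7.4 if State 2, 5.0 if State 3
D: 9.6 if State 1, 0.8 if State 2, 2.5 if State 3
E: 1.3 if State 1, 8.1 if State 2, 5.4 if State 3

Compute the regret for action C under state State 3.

Best payoff under State 3 is 9.8.
Regret = 9.8 − 5.0 = 4.8.

4.8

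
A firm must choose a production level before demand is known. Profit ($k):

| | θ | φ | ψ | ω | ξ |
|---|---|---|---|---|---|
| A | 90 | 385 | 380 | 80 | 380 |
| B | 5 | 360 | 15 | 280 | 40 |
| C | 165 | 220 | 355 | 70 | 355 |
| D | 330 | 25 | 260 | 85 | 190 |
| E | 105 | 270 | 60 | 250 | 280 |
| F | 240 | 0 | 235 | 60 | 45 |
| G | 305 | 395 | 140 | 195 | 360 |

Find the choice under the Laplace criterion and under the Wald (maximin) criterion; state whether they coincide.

laplace → G; maximin → G (agree)

Row averages: A=263, B=140, C=233, D=178, E=193, F=116, G=279
Highest average = 279 → G.
Row minima: A=80, B=5, C=70, D=25, E=60, F=0, G=140
Best worst-case = 140 → G.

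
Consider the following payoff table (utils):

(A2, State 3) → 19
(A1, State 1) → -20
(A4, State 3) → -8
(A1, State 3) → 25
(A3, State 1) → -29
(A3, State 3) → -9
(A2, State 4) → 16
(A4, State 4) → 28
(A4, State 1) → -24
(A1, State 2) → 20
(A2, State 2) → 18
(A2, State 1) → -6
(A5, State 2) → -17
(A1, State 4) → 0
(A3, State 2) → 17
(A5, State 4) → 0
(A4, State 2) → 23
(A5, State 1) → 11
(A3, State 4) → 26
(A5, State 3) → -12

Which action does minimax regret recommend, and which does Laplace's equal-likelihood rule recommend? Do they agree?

Column bests: State 1=11, State 2=23, State 3=25, State 4=28.
A1 regrets: 31, 3, 0, 28 → max 31
A2 regrets: 17, 5, 6, 12 → max 17
A3 regrets: 40, 6, 34, 2 → max 40
A4 regrets: 35, 0, 33, 0 → max 35
A5 regrets: 0, 40, 37, 28 → max 40
Smallest max regret = 17 → A2.
Row averages: A1=6.25, A2=11.75, A3=1.25, A4=4.75, A5=-4.5
Highest average = 11.75 → A2.

minimax regret → A2; laplace → A2 (agree)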